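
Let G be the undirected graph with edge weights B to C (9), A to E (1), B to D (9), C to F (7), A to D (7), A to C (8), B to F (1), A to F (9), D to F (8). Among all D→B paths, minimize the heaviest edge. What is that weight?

A few of the D→B routes:
D -> F -> A -> C -> B: max(8, 9, 8, 9) = 9
D -> F -> C -> B: max(8, 7, 9) = 9
D -> A -> C -> F -> B: max(7, 8, 7, 1) = 8
D -> F -> B: max(8, 1) = 8
Smallest bottleneck: 8.

8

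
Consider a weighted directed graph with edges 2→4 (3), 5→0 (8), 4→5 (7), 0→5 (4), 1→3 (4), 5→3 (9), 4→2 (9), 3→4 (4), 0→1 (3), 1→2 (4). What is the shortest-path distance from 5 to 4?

13

Paths from 5 to 4:
5-0-1-2-4: 8 + 3 + 4 + 3 = 18
5-0-1-3-4: 8 + 3 + 4 + 4 = 19
5-3-4: 9 + 4 = 13
Best route has total 13.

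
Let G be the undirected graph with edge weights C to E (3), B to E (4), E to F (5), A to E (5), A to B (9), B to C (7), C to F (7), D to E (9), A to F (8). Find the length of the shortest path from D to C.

12

Checking several routes:
D - E - C: 9 + 3 = 12
D - E - F - C: 9 + 5 + 7 = 21
D - E - B - C: 9 + 4 + 7 = 20
Best route has total 12.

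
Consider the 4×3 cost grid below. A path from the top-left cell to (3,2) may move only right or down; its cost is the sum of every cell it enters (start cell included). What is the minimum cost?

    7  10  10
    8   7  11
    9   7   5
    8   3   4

36

Path [0,0]→[1,0]→[1,1]→[2,1]→[3,1]→[3,2]: 7 + 8 + 7 + 7 + 3 + 4 = 36.
For comparison, the top-then-right route costs 47.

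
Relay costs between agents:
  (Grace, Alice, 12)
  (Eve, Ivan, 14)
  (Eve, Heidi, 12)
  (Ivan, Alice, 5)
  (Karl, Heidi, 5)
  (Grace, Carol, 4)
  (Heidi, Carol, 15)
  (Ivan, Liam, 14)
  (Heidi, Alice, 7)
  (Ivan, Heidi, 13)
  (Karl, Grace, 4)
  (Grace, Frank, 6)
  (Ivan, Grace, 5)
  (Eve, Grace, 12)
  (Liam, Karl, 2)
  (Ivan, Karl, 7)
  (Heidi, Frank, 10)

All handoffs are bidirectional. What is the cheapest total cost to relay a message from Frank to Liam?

A few of the Frank→Liam routes:
Frank -> Grace -> Ivan -> Alice -> Heidi -> Karl -> Liam: 6 + 5 + 5 + 7 + 5 + 2 = 30
Frank -> Grace -> Karl -> Liam: 6 + 4 + 2 = 12
Frank -> Grace -> Ivan -> Karl -> Liam: 6 + 5 + 7 + 2 = 20
Frank -> Grace -> Ivan -> Liam: 6 + 5 + 14 = 25
Frank -> Heidi -> Karl -> Liam: 10 + 5 + 2 = 17
Shortest: 12.

12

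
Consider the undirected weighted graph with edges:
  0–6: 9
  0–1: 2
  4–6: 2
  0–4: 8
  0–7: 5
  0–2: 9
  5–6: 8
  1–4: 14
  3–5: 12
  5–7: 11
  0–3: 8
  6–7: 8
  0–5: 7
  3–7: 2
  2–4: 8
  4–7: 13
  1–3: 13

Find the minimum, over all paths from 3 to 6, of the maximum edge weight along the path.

A few of the 3→6 routes:
3 - 7 - 0 - 4 - 6: max(2, 5, 8, 2) = 8
3 - 7 - 6: max(2, 8) = 8
3 - 7 - 0 - 5 - 6: max(2, 5, 7, 8) = 8
Best route has worst link 8.

8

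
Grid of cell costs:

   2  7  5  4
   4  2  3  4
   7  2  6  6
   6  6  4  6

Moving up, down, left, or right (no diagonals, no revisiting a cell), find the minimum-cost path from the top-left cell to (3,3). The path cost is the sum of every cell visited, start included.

26

Path r0c0 → r1c0 → r1c1 → r2c1 → r2c2 → r3c2 → r3c3: 2 + 4 + 2 + 2 + 6 + 4 + 6 = 26.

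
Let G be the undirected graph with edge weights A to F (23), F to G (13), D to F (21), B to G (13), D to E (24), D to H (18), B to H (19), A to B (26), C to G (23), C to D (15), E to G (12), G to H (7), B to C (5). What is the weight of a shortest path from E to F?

Checking several routes:
E → G → H → D → F: 12 + 7 + 18 + 21 = 58
E → D → F: 24 + 21 = 45
E → G → F: 12 + 13 = 25
Best route has total 25.

25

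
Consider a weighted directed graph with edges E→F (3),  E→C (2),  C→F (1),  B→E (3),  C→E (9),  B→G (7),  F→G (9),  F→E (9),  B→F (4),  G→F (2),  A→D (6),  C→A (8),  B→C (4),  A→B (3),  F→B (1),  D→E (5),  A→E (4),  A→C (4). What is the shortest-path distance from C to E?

5

Comparing a few candidate routes:
C - A - B - E: 8 + 3 + 3 = 14
C - A - E: 8 + 4 = 12
C - A - D - E: 8 + 6 + 5 = 19
C - E: 9
C - F - B - E: 1 + 1 + 3 = 5
C - F - E: 1 + 9 = 10
Best route has total 5.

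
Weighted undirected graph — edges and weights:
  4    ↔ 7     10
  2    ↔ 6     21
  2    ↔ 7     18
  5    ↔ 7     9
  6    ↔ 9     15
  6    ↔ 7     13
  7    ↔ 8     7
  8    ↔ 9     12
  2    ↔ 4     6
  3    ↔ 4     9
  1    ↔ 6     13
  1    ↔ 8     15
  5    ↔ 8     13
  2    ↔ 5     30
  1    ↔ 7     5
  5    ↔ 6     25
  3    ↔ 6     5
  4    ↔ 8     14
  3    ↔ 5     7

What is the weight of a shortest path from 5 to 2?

22

A few of the 5→2 routes:
5→7→2: 9 + 18 = 27
5→3→6→2: 7 + 5 + 21 = 33
5→2: 30
5→7→4→2: 9 + 10 + 6 = 25
5→3→4→2: 7 + 9 + 6 = 22
Best route has total 22.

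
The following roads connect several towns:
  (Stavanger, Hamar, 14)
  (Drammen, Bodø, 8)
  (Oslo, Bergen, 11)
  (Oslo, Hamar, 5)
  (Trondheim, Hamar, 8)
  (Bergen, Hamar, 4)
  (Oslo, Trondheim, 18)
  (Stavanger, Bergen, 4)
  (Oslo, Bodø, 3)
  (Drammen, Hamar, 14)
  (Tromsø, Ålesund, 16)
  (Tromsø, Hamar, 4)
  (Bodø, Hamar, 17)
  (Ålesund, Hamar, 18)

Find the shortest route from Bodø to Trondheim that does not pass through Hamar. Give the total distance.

Paths from Bodø to Trondheim avoiding Hamar:
Bodø -> Oslo -> Trondheim: 3 + 18 = 21
Shortest: 21.

21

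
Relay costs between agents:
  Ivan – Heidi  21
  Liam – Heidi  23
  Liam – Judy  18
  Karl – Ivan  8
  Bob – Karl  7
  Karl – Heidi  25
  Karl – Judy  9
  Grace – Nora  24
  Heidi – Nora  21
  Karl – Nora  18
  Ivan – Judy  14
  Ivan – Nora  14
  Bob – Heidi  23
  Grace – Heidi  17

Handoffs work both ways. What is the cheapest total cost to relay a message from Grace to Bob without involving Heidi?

49

Paths from Grace to Bob avoiding Heidi:
Grace - Nora - Karl - Bob: 24 + 18 + 7 = 49
Grace - Nora - Ivan - Judy - Karl - Bob: 24 + 14 + 14 + 9 + 7 = 68
Grace - Nora - Ivan - Karl - Bob: 24 + 14 + 8 + 7 = 53
Shortest: 49.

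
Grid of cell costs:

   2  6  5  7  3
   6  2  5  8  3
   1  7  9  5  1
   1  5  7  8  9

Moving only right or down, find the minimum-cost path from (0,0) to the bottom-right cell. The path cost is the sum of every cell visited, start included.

Best path: (0,0)→(0,1)→(0,2)→(0,3)→(0,4)→(1,4)→(2,4)→(3,4)
Cost: 2 + 6 + 5 + 7 + 3 + 3 + 1 + 9 = 36

36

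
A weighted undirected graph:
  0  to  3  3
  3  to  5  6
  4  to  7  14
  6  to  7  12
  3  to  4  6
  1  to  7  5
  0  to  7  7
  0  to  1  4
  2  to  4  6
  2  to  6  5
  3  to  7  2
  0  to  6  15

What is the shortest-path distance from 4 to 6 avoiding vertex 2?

Comparing a few candidate routes:
4-7-6: 14 + 12 = 26
4-3-0-1-7-6: 6 + 3 + 4 + 5 + 12 = 30
4-3-0-7-6: 6 + 3 + 7 + 12 = 28
4-3-0-6: 6 + 3 + 15 = 24
4-3-7-6: 6 + 2 + 12 = 20
Best route has total 20.

20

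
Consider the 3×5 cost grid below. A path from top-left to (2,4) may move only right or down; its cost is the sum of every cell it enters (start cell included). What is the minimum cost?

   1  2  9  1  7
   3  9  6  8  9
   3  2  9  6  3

Path [0,0] -> [1,0] -> [2,0] -> [2,1] -> [2,2] -> [2,3] -> [2,4]: 1 + 3 + 3 + 2 + 9 + 6 + 3 = 27.

27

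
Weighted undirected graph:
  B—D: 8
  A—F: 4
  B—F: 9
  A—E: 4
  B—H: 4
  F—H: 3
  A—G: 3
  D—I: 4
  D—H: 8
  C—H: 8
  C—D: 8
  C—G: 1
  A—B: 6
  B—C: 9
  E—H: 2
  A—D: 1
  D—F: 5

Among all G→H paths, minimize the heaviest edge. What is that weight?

A few of the G→H routes:
G→A→F→H: max(3, 4, 3) = 4
G→A→D→F→H: max(3, 1, 5, 3) = 5
G→A→E→H: max(3, 4, 2) = 4
G→A→B→H: max(3, 6, 4) = 6
Smallest bottleneck: 4.

4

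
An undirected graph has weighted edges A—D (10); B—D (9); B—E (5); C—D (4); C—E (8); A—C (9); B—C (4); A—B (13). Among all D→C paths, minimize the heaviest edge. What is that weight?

A few of the D→C routes:
D → C: max(4) = 4
D → A → C: max(10, 9) = 10
D → B → E → C: max(9, 5, 8) = 9
D → B → C: max(9, 4) = 9
Smallest bottleneck: 4.

4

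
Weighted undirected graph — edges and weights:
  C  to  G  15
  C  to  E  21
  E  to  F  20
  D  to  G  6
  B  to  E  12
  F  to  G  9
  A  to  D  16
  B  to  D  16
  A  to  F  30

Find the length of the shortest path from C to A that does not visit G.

65

Candidate routes:
C-E-F-A: 21 + 20 + 30 = 71
C-E-B-D-A: 21 + 12 + 16 + 16 = 65
Best route has total 65.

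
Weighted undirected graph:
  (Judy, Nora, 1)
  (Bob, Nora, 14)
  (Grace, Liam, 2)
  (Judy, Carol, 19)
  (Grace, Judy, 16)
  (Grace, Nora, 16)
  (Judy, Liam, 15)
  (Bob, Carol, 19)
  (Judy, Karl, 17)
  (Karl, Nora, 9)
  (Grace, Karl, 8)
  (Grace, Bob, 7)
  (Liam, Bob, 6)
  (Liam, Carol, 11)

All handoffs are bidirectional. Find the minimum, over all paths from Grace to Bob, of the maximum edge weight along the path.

6

Some routes from Grace to Bob:
Grace → Liam → Bob: max(2, 6) = 6
Grace → Bob: max(7) = 7
Grace → Karl → Nora → Bob: max(8, 9, 14) = 14
Smallest bottleneck: 6.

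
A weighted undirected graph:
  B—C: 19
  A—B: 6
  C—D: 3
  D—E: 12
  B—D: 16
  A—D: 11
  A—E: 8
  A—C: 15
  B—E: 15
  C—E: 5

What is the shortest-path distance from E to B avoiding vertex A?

Routes from E to B avoiding A:
E → C → B: 5 + 19 = 24
E → D → C → B: 12 + 3 + 19 = 34
E → D → B: 12 + 16 = 28
E → B: 15
E → C → D → B: 5 + 3 + 16 = 24
The minimum is 15.

15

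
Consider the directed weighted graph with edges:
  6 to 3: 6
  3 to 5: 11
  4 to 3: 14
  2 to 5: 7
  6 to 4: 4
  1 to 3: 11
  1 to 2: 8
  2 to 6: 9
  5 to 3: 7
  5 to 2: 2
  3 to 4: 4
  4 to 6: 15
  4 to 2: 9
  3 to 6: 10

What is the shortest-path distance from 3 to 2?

13

Routes from 3 to 2:
3 → 5 → 2: 11 + 2 = 13
3 → 6 → 4 → 2: 10 + 4 + 9 = 23
3 → 4 → 2: 4 + 9 = 13
The minimum is 13.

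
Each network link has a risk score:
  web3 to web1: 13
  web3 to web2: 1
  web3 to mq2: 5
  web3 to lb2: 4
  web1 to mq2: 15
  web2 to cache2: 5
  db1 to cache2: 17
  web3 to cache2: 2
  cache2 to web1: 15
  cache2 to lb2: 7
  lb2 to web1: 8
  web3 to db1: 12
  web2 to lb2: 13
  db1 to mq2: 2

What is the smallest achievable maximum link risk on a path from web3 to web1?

Some routes from web3 to web1:
web3-cache2-lb2-web1: max(2, 7, 8) = 8
web3-web2-cache2-lb2-web1: max(1, 5, 7, 8) = 8
web3-web1: max(13) = 13
web3-lb2-web1: max(4, 8) = 8
Smallest bottleneck: 8.

8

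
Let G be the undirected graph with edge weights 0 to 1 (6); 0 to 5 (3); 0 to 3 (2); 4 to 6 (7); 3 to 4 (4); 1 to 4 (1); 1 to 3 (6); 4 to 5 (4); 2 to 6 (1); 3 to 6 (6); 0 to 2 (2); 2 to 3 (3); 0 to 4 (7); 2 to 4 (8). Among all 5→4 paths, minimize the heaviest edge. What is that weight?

A few of the 5→4 routes:
5-4: max(4) = 4
5-0-2-3-4: max(3, 2, 3, 4) = 4
5-0-3-4: max(3, 2, 4) = 4
The minimum achievable maximum is 4.

4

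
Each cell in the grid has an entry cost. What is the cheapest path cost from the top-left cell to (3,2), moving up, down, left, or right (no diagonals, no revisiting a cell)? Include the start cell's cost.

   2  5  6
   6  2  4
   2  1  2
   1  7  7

Take [0,0] -> [0,1] -> [1,1] -> [2,1] -> [2,2] -> [3,2] for a total of 2 + 5 + 2 + 1 + 2 + 7 = 19.

19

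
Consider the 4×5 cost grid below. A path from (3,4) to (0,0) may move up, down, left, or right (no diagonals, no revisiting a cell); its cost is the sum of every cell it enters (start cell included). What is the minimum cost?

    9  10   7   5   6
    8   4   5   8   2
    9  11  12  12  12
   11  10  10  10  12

One optimal route is (3,4) → (2,4) → (1,4) → (1,3) → (1,2) → (1,1) → (1,0) → (0,0).
Its cost is 12 + 12 + 2 + 8 + 5 + 4 + 8 + 9 = 60.

60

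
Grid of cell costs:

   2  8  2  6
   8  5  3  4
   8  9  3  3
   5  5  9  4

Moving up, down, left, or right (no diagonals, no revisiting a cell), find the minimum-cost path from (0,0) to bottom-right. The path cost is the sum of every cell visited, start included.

Path r0c0 -> r0c1 -> r0c2 -> r1c2 -> r2c2 -> r2c3 -> r3c3: 2 + 8 + 2 + 3 + 3 + 3 + 4 = 25.

25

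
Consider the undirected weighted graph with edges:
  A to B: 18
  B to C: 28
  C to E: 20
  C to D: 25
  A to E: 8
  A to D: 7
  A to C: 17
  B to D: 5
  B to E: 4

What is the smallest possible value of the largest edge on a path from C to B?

17

Comparing a few candidate routes:
C-A-D-B: max(17, 7, 5) = 17
C-A-E-B: max(17, 8, 4) = 17
C-A-B: max(17, 18) = 18
The minimum achievable maximum is 17.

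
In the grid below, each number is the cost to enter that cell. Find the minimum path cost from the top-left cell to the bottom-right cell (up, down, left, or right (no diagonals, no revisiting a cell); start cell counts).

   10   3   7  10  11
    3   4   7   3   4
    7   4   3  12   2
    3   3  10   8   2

Cheapest: [0,0] [0,1] [1,1] [1,2] [1,3] [1,4] [2,4] [3,4]
  10 + 3 + 4 + 7 + 3 + 4 + 2 + 2 = 35

35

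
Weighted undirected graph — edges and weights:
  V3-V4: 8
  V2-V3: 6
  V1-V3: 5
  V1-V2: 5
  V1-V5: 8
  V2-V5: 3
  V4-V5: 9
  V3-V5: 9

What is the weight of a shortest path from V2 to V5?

A few of the V2→V5 routes:
V2 → V1 → V5: 5 + 8 = 13
V2 → V3 → V5: 6 + 9 = 15
V2 → V5: 3
V2 → V1 → V3 → V5: 5 + 5 + 9 = 19
The minimum is 3.

3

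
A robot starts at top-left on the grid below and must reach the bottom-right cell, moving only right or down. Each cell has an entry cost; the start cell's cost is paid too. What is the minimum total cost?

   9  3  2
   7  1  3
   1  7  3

One optimal route is r0c0 -> r0c1 -> r1c1 -> r1c2 -> r2c2.
Its cost is 9 + 3 + 1 + 3 + 3 = 19.
(Top row then right column would cost 20.)

19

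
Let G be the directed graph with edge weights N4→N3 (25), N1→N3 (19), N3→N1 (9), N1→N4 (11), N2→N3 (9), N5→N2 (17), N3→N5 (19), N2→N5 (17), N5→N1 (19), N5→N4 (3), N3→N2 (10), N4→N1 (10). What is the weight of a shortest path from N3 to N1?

Comparing a few candidate routes:
N3 → N5 → N1: 19 + 19 = 38
N3 → N5 → N4 → N1: 19 + 3 + 10 = 32
N3 → N1: 9
Shortest: 9.

9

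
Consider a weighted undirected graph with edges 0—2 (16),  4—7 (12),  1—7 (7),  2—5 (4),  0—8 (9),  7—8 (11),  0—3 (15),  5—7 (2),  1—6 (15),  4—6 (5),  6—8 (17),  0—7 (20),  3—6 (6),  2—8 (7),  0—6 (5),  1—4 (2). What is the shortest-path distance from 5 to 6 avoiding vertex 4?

Comparing a few candidate routes:
5-7-0-6: 2 + 20 + 5 = 27
5-2-8-0-6: 4 + 7 + 9 + 5 = 25
5-7-1-6: 2 + 7 + 15 = 24
5-2-0-6: 4 + 16 + 5 = 25
The minimum is 24.

24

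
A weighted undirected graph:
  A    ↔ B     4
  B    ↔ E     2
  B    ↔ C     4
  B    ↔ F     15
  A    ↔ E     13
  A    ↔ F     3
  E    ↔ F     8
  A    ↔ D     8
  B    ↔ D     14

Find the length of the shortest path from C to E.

6

A few of the C→E routes:
C → B → A → E: 4 + 4 + 13 = 21
C → B → F → A → E: 4 + 15 + 3 + 13 = 35
C → B → E: 4 + 2 = 6
C → B → F → E: 4 + 15 + 8 = 27
C → B → A → F → E: 4 + 4 + 3 + 8 = 19
Best route has total 6.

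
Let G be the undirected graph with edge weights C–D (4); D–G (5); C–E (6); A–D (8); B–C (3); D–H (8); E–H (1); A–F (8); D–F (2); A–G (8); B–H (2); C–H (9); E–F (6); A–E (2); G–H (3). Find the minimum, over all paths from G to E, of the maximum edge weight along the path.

Checking several routes:
G -> H -> E: max(3, 1) = 3
G -> D -> C -> B -> H -> E: max(5, 4, 3, 2, 1) = 5
G -> H -> B -> C -> E: max(3, 2, 3, 6) = 6
G -> H -> B -> C -> D -> F -> E: max(3, 2, 3, 4, 2, 6) = 6
Smallest bottleneck: 3.

3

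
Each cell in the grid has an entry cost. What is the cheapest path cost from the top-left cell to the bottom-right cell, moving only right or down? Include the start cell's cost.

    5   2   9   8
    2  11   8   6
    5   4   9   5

30

Path (0,0) → (1,0) → (2,0) → (2,1) → (2,2) → (2,3): 5 + 2 + 5 + 4 + 9 + 5 = 30.
(Top row then right column would cost 35.)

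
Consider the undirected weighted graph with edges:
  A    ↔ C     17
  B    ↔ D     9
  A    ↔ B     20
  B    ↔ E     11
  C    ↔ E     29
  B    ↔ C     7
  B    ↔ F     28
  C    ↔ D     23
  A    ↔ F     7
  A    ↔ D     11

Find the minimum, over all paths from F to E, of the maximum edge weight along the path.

Checking several routes:
F -> A -> D -> B -> E: max(7, 11, 9, 11) = 11
F -> A -> C -> B -> E: max(7, 17, 7, 11) = 17
F -> A -> B -> E: max(7, 20, 11) = 20
The minimum achievable maximum is 11.

11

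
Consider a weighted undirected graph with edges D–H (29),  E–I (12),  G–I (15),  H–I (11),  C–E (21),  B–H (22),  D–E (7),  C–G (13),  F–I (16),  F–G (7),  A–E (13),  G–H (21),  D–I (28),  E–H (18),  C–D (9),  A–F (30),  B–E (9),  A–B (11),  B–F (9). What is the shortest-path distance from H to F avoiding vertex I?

Comparing a few candidate routes:
H -> E -> B -> F: 18 + 9 + 9 = 36
H -> B -> F: 22 + 9 = 31
H -> G -> F: 21 + 7 = 28
Best route has total 28.

28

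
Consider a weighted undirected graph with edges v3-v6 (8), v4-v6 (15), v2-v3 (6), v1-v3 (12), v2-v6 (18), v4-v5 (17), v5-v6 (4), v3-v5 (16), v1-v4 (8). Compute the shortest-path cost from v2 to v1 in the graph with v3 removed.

41

Paths from v2 to v1 avoiding v3:
v2→v6→v5→v4→v1: 18 + 4 + 17 + 8 = 47
v2→v6→v4→v1: 18 + 15 + 8 = 41
The minimum is 41.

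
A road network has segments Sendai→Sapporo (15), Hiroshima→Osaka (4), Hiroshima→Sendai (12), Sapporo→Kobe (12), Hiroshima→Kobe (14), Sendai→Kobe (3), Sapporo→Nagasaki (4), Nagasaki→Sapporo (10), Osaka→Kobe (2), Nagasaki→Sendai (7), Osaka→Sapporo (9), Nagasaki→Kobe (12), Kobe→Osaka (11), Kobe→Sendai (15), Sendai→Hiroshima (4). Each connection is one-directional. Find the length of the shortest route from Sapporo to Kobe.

12

Checking several routes:
Sapporo→Nagasaki→Kobe: 4 + 12 = 16
Sapporo→Nagasaki→Sendai→Kobe: 4 + 7 + 3 = 14
Sapporo→Kobe: 12
The minimum is 12.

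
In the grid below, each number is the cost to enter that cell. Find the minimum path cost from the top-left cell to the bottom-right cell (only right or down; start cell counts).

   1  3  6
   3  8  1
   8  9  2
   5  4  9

22

Take [0,0] -> [0,1] -> [0,2] -> [1,2] -> [2,2] -> [3,2] for a total of 1 + 3 + 6 + 1 + 2 + 9 = 22.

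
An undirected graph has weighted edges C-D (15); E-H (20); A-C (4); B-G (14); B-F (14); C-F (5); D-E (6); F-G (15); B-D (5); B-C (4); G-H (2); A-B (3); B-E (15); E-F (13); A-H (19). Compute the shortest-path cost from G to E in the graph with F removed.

22

Some routes from G to E avoiding F:
G → B → E: 14 + 15 = 29
G → B → D → E: 14 + 5 + 6 = 25
G → H → A → B → D → E: 2 + 19 + 3 + 5 + 6 = 35
G → H → E: 2 + 20 = 22
G → H → A → B → E: 2 + 19 + 3 + 15 = 39
Best route has total 22.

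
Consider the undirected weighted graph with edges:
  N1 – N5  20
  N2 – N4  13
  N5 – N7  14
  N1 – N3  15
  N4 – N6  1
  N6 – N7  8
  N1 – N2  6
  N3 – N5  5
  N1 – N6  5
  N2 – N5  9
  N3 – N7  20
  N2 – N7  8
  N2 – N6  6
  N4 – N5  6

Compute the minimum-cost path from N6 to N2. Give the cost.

6

Some routes from N6 to N2:
N6-N4-N2: 1 + 13 = 14
N6-N4-N5-N2: 1 + 6 + 9 = 16
N6-N2: 6
N6-N1-N2: 5 + 6 = 11
Best route has total 6.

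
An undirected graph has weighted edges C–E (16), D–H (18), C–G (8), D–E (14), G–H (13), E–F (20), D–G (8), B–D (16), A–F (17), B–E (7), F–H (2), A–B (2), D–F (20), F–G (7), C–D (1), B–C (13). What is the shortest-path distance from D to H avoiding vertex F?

18

Comparing a few candidate routes:
D -> H: 18
D -> G -> H: 8 + 13 = 21
D -> C -> G -> H: 1 + 8 + 13 = 22
Shortest: 18.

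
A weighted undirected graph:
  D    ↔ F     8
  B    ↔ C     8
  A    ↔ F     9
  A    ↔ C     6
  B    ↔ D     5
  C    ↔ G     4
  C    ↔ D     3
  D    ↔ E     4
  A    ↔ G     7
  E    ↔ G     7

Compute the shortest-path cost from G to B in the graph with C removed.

16

Routes from G to B avoiding C:
G-E-D-B: 7 + 4 + 5 = 16
G-A-F-D-B: 7 + 9 + 8 + 5 = 29
Best route has total 16.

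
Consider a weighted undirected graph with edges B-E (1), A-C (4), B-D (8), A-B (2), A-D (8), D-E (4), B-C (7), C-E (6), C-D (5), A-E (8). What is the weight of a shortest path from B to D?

A few of the B→D routes:
B → A → C → D: 2 + 4 + 5 = 11
B → C → D: 7 + 5 = 12
B → D: 8
B → E → D: 1 + 4 = 5
B → A → D: 2 + 8 = 10
Best route has total 5.

5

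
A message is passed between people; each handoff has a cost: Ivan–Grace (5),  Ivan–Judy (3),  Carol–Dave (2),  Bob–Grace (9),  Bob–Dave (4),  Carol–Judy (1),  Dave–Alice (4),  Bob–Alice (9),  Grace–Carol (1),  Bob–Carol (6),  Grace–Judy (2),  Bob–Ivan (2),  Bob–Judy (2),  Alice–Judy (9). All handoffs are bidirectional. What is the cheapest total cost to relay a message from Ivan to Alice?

10

Comparing a few candidate routes:
Ivan - Bob - Dave - Alice: 2 + 4 + 4 = 10
Ivan - Judy - Grace - Carol - Dave - Alice: 3 + 2 + 1 + 2 + 4 = 12
Ivan - Judy - Alice: 3 + 9 = 12
Ivan - Bob - Alice: 2 + 9 = 11
Ivan - Bob - Judy - Carol - Dave - Alice: 2 + 2 + 1 + 2 + 4 = 11
Ivan - Judy - Carol - Dave - Alice: 3 + 1 + 2 + 4 = 10
The minimum is 10.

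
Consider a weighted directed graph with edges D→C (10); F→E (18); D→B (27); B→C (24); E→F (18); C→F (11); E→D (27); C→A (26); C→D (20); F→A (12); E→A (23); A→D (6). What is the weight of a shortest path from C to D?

20

Routes from C to D:
C→F→E→D: 11 + 18 + 27 = 56
C→A→D: 26 + 6 = 32
C→F→E→A→D: 11 + 18 + 23 + 6 = 58
C→F→A→D: 11 + 12 + 6 = 29
C→D: 20
Shortest: 20.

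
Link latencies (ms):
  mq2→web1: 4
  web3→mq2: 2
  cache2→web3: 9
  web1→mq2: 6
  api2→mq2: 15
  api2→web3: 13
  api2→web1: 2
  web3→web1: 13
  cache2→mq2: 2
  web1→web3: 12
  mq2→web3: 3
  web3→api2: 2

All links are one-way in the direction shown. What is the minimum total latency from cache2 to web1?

6

A few of the cache2→web1 routes:
cache2 -> web3 -> api2 -> web1: 9 + 2 + 2 = 13
cache2 -> mq2 -> web1: 2 + 4 = 6
cache2 -> mq2 -> web3 -> api2 -> web1: 2 + 3 + 2 + 2 = 9
The minimum is 6 ms.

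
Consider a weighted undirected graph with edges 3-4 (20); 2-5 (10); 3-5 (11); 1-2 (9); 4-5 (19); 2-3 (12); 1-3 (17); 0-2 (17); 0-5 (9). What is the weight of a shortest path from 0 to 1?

Comparing a few candidate routes:
0-2-1: 17 + 9 = 26
0-5-2-1: 9 + 10 + 9 = 28
0-5-3-1: 9 + 11 + 17 = 37
The minimum is 26.

26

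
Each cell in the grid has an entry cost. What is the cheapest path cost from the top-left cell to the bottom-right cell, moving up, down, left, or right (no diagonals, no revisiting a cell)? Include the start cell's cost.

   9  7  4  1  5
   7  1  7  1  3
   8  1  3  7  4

Best path: (0,0) -> (0,1) -> (0,2) -> (0,3) -> (1,3) -> (1,4) -> (2,4)
Cost: 9 + 7 + 4 + 1 + 1 + 3 + 4 = 29

29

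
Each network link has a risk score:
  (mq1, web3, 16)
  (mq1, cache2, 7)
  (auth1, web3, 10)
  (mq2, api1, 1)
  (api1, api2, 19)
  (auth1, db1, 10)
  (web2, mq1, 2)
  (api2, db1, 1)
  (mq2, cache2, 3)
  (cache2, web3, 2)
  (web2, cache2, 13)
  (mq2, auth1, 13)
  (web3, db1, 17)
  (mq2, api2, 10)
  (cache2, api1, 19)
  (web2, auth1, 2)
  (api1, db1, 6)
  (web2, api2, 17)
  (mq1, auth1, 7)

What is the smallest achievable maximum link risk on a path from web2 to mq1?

Comparing a few candidate routes:
web2 - mq1: max(2) = 2
web2 - auth1 - mq1: max(2, 7) = 7
web2 - auth1 - db1 - api1 - mq2 - cache2 - mq1: max(2, 10, 6, 1, 3, 7) = 10
Smallest bottleneck: 2.

2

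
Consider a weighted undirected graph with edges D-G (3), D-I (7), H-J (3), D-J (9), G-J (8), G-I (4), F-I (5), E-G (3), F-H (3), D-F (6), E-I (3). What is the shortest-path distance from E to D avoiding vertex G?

10

Paths from E to D avoiding G:
E -> I -> F -> D: 3 + 5 + 6 = 14
E -> I -> F -> H -> J -> D: 3 + 5 + 3 + 3 + 9 = 23
E -> I -> D: 3 + 7 = 10
Shortest: 10.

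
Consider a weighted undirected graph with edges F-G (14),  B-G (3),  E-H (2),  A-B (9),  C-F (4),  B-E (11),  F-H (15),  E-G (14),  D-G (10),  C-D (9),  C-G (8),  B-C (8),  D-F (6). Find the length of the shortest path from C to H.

A few of the C→H routes:
C - G - E - H: 8 + 14 + 2 = 24
C - F - H: 4 + 15 = 19
C - B - E - H: 8 + 11 + 2 = 21
Shortest: 19.

19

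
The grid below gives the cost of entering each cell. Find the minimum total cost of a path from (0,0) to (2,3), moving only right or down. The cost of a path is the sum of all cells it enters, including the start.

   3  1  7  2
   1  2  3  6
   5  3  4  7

Cheapest: (0,0) (0,1) (1,1) (1,2) (2,2) (2,3)
  3 + 1 + 2 + 3 + 4 + 7 = 20

20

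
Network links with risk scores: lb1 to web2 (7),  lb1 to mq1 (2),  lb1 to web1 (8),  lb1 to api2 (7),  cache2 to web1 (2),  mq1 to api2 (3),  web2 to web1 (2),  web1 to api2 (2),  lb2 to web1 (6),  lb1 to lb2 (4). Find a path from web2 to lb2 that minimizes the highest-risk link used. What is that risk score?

A few of the web2→lb2 routes:
web2→lb1→lb2: max(7, 4) = 7
web2→web1→lb2: max(2, 6) = 6
web2→web1→api2→mq1→lb1→lb2: max(2, 2, 3, 2, 4) = 4
The minimum achievable maximum is 4.

4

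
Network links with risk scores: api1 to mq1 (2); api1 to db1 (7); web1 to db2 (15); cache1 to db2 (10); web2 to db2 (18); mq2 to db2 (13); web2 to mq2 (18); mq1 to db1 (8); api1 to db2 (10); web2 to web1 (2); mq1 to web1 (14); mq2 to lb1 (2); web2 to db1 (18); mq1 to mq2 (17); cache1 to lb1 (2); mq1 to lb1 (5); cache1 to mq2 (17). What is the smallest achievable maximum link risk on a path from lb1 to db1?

Some routes from lb1 to db1:
lb1 -> mq1 -> api1 -> db1: max(5, 2, 7) = 7
lb1 -> cache1 -> db2 -> api1 -> mq1 -> db1: max(2, 10, 10, 2, 8) = 10
lb1 -> mq2 -> db2 -> api1 -> mq1 -> db1: max(2, 13, 10, 2, 8) = 13
lb1 -> mq1 -> db1: max(5, 8) = 8
lb1 -> cache1 -> db2 -> api1 -> db1: max(2, 10, 10, 7) = 10
Smallest bottleneck: 7.

7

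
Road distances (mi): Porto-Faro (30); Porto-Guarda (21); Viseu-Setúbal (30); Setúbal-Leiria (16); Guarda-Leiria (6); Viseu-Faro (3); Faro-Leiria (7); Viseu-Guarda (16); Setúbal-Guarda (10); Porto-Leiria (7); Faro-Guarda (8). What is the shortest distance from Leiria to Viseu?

Checking several routes:
Leiria-Guarda-Faro-Viseu: 6 + 8 + 3 = 17
Leiria-Faro-Viseu: 7 + 3 = 10
Leiria-Guarda-Viseu: 6 + 16 = 22
Shortest: 10 mi.

10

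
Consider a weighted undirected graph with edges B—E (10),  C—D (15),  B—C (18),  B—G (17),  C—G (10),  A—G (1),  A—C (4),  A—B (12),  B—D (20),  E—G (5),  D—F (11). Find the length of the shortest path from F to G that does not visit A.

36

Comparing a few candidate routes:
F-D-B-E-G: 11 + 20 + 10 + 5 = 46
F-D-C-G: 11 + 15 + 10 = 36
F-D-B-G: 11 + 20 + 17 = 48
Shortest: 36.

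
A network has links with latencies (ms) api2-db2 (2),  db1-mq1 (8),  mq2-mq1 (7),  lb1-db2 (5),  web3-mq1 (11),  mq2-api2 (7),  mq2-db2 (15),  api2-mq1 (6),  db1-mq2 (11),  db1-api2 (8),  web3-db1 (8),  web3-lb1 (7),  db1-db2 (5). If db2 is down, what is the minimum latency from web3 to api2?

Comparing a few candidate routes:
web3 -> db1 -> mq1 -> api2: 8 + 8 + 6 = 22
web3 -> mq1 -> mq2 -> api2: 11 + 7 + 7 = 25
web3 -> db1 -> api2: 8 + 8 = 16
web3 -> mq1 -> api2: 11 + 6 = 17
web3 -> db1 -> mq2 -> api2: 8 + 11 + 7 = 26
Best route has total 16 ms.

16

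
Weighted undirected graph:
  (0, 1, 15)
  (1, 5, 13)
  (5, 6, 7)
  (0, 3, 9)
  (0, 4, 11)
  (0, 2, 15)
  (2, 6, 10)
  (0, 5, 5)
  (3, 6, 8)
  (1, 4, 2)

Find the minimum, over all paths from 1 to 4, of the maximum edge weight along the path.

Paths from 1 to 4:
1-0-4: max(15, 11) = 15
1-5-0-4: max(13, 5, 11) = 13
1-4: max(2) = 2
1-5-6-2-0-4: max(13, 7, 10, 15, 11) = 15
1-5-6-3-0-4: max(13, 7, 8, 9, 11) = 13
The minimum achievable maximum is 2.

2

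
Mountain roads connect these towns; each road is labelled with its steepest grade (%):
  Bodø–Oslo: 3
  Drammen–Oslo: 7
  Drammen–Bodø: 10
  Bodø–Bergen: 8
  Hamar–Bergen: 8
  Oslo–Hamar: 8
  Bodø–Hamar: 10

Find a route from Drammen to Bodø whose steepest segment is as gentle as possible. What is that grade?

Paths from Drammen to Bodø:
Drammen-Oslo-Hamar-Bodø: max(7, 8, 10) = 10
Drammen-Oslo-Hamar-Bergen-Bodø: max(7, 8, 8, 8) = 8
Drammen-Bodø: max(10) = 10
Drammen-Oslo-Bodø: max(7, 3) = 7
The minimum achievable maximum is 7%.

7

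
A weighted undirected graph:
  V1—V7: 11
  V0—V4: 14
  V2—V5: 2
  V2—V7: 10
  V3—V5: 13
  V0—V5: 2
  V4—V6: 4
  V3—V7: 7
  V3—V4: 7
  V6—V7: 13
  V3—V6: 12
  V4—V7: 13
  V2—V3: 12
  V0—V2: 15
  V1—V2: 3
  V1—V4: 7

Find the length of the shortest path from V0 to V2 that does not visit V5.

Checking several routes:
V0-V2: 15
V0-V4-V3-V7-V2: 14 + 7 + 7 + 10 = 38
V0-V4-V7-V1-V2: 14 + 13 + 11 + 3 = 41
V0-V4-V7-V2: 14 + 13 + 10 = 37
V0-V4-V1-V2: 14 + 7 + 3 = 24
V0-V4-V3-V2: 14 + 7 + 12 = 33
Best route has total 15.

15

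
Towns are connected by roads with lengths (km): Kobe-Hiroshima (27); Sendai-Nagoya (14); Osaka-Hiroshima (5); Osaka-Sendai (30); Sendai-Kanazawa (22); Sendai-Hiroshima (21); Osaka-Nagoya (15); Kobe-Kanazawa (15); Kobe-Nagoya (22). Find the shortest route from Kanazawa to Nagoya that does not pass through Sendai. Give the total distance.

37

Routes from Kanazawa to Nagoya avoiding Sendai:
Kanazawa-Kobe-Hiroshima-Osaka-Nagoya: 15 + 27 + 5 + 15 = 62
Kanazawa-Kobe-Nagoya: 15 + 22 = 37
Shortest: 37 km.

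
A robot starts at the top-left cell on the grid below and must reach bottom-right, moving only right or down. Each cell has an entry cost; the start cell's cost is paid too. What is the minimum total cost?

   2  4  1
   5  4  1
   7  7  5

13

Take (0,0) -> (0,1) -> (0,2) -> (1,2) -> (2,2) for a total of 2 + 4 + 1 + 1 + 5 = 13.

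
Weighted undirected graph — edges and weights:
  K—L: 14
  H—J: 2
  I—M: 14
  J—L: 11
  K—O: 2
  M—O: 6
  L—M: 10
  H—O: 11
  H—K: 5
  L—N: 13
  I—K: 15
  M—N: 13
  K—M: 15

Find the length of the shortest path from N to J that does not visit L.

28

A few of the N→J routes:
N-M-O-K-H-J: 13 + 6 + 2 + 5 + 2 = 28
N-M-O-H-J: 13 + 6 + 11 + 2 = 32
N-M-K-H-J: 13 + 15 + 5 + 2 = 35
N-M-K-O-H-J: 13 + 15 + 2 + 11 + 2 = 43
Shortest: 28.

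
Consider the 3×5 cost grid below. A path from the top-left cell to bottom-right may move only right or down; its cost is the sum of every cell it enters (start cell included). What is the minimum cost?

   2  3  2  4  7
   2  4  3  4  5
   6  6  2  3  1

Cheapest: (0,0) → (0,1) → (0,2) → (1,2) → (2,2) → (2,3) → (2,4)
  2 + 3 + 2 + 3 + 2 + 3 + 1 = 16

16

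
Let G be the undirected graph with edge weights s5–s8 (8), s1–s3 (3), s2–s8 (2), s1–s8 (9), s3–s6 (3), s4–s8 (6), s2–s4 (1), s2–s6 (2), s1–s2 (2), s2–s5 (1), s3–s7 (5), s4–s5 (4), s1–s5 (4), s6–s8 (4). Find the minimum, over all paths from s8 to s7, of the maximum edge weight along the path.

Comparing a few candidate routes:
s8 -> s6 -> s3 -> s7: max(4, 3, 5) = 5
s8 -> s6 -> s2 -> s5 -> s1 -> s3 -> s7: max(4, 2, 1, 4, 3, 5) = 5
s8 -> s2 -> s5 -> s1 -> s3 -> s7: max(2, 1, 4, 3, 5) = 5
s8 -> s2 -> s6 -> s3 -> s7: max(2, 2, 3, 5) = 5
s8 -> s2 -> s1 -> s3 -> s7: max(2, 2, 3, 5) = 5
s8 -> s2 -> s4 -> s5 -> s1 -> s3 -> s7: max(2, 1, 4, 4, 3, 5) = 5
Best route has worst link 5.

5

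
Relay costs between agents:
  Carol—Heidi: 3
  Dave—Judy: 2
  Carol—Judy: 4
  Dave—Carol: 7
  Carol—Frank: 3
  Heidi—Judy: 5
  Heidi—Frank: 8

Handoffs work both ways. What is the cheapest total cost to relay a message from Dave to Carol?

6

Routes from Dave to Carol:
Dave→Judy→Heidi→Frank→Carol: 2 + 5 + 8 + 3 = 18
Dave→Judy→Heidi→Carol: 2 + 5 + 3 = 10
Dave→Carol: 7
Dave→Judy→Carol: 2 + 4 = 6
Best route has total 6.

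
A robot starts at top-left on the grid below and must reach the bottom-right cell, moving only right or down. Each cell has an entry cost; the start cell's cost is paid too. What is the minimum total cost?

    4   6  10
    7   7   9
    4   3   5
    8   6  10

Take r0c0→r1c0→r2c0→r2c1→r2c2→r3c2 for a total of 4 + 7 + 4 + 3 + 5 + 10 = 33.
For comparison, the top-then-right route costs 44.

33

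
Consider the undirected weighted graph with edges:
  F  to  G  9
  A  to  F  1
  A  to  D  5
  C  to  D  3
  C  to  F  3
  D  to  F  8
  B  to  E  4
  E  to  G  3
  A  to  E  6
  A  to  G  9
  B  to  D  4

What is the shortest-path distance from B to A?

A few of the B→A routes:
B → D → A: 4 + 5 = 9
B → E → A: 4 + 6 = 10
B → D → C → F → A: 4 + 3 + 3 + 1 = 11
The minimum is 9.

9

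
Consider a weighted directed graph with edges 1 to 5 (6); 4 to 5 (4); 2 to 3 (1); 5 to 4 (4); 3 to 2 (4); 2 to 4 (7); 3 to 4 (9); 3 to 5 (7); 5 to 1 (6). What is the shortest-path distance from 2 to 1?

14

Candidate routes:
2 -> 4 -> 5 -> 1: 7 + 4 + 6 = 17
2 -> 3 -> 4 -> 5 -> 1: 1 + 9 + 4 + 6 = 20
2 -> 3 -> 5 -> 1: 1 + 7 + 6 = 14
The minimum is 14.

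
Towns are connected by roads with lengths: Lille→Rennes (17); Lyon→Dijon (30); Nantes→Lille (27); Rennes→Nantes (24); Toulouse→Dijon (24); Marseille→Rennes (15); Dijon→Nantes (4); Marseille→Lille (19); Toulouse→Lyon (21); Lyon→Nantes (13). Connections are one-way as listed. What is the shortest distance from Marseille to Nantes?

Candidate routes:
Marseille-Rennes-Nantes: 15 + 24 = 39
Marseille-Lille-Rennes-Nantes: 19 + 17 + 24 = 60
Best route has total 39.

39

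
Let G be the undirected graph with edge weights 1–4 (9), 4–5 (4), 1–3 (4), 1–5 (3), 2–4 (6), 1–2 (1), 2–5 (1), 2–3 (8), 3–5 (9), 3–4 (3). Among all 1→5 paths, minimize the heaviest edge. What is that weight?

Comparing a few candidate routes:
1 → 3 → 4 → 5: max(4, 3, 4) = 4
1 → 5: max(3) = 3
1 → 3 → 4 → 2 → 5: max(4, 3, 6, 1) = 6
1 → 2 → 4 → 5: max(1, 6, 4) = 6
1 → 2 → 5: max(1, 1) = 1
Best route has worst link 1.

1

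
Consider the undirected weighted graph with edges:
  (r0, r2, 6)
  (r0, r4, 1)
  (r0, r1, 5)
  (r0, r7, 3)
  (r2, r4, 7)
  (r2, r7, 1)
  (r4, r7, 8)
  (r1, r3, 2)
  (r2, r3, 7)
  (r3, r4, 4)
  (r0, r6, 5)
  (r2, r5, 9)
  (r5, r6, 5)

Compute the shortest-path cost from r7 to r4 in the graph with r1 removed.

4

Some routes from r7 to r4 avoiding r1:
r7 - r4: 8
r7 - r0 - r4: 3 + 1 = 4
r7 - r2 - r4: 1 + 7 = 8
r7 - r2 - r0 - r4: 1 + 6 + 1 = 8
Best route has total 4.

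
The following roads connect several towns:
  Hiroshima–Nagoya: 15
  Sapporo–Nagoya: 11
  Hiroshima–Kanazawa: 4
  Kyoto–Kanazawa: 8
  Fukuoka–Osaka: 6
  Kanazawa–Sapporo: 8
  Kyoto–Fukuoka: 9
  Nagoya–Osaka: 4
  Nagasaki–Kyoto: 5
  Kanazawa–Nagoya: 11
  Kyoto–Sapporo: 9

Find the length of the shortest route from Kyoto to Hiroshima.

Some routes from Kyoto to Hiroshima:
Kyoto -> Fukuoka -> Osaka -> Nagoya -> Hiroshima: 9 + 6 + 4 + 15 = 34
Kyoto -> Kanazawa -> Hiroshima: 8 + 4 = 12
Kyoto -> Fukuoka -> Osaka -> Nagoya -> Kanazawa -> Hiroshima: 9 + 6 + 4 + 11 + 4 = 34
Kyoto -> Kanazawa -> Nagoya -> Hiroshima: 8 + 11 + 15 = 34
Kyoto -> Sapporo -> Kanazawa -> Hiroshima: 9 + 8 + 4 = 21
The minimum is 12.

12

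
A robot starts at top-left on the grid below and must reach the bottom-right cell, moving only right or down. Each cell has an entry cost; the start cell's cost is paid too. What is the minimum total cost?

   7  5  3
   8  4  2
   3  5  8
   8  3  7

Path r0c0 r0c1 r1c1 r2c1 r3c1 r3c2: 7 + 5 + 4 + 5 + 3 + 7 = 31.

31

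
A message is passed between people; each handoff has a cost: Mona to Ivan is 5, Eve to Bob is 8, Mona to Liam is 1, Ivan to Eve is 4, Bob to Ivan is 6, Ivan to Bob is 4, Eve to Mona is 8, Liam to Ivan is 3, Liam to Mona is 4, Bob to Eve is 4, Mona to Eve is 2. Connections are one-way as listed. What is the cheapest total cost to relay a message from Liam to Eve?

6

Checking several routes:
Liam → Ivan → Eve: 3 + 4 = 7
Liam → Mona → Eve: 4 + 2 = 6
Liam → Ivan → Bob → Eve: 3 + 4 + 4 = 11
Liam → Mona → Ivan → Eve: 4 + 5 + 4 = 13
Shortest: 6.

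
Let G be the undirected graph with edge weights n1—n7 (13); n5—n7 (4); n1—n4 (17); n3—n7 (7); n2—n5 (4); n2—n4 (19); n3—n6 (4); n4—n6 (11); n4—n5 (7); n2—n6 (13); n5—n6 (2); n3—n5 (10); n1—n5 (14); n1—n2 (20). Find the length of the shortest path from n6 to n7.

6

Some routes from n6 to n7:
n6→n5→n7: 2 + 4 = 6
n6→n4→n5→n7: 11 + 7 + 4 = 22
n6→n2→n5→n7: 13 + 4 + 4 = 21
n6→n3→n5→n7: 4 + 10 + 4 = 18
n6→n5→n3→n7: 2 + 10 + 7 = 19
n6→n3→n7: 4 + 7 = 11
Best route has total 6.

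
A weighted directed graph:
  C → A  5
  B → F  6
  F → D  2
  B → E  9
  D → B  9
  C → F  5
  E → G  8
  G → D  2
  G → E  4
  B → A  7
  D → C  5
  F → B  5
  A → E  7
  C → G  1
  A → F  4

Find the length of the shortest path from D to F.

10

A few of the D→F routes:
D-C-F: 5 + 5 = 10
D-C-A-F: 5 + 5 + 4 = 14
D-B-F: 9 + 6 = 15
The minimum is 10.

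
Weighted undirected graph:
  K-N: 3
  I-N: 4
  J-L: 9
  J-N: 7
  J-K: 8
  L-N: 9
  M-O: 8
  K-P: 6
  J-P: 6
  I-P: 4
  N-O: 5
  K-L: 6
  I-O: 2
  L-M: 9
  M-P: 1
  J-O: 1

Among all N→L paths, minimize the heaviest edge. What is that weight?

A few of the N→L routes:
N-O-I-P-K-L: max(5, 2, 4, 6, 6) = 6
N-I-O-J-P-K-L: max(4, 2, 1, 6, 6, 6) = 6
N-K-L: max(3, 6) = 6
N-I-P-K-L: max(4, 4, 6, 6) = 6
N-O-J-P-K-L: max(5, 1, 6, 6, 6) = 6
Best route has worst link 6.

6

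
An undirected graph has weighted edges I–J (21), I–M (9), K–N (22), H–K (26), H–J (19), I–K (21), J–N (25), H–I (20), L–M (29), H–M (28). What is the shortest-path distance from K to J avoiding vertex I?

45

Routes from K to J avoiding I:
K-H-J: 26 + 19 = 45
K-N-J: 22 + 25 = 47
The minimum is 45.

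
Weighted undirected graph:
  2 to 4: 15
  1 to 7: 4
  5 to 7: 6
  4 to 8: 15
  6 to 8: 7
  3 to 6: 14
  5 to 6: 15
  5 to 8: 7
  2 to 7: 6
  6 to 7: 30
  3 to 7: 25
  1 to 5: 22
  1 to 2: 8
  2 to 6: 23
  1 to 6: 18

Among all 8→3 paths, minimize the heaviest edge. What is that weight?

Some routes from 8 to 3:
8→4→2→7→1→6→3: max(15, 15, 6, 4, 18, 14) = 18
8→4→2→7→5→6→3: max(15, 15, 6, 6, 15, 14) = 15
8→6→3: max(7, 14) = 14
8→5→6→3: max(7, 15, 14) = 15
8→4→2→1→7→5→6→3: max(15, 15, 8, 4, 6, 15, 14) = 15
Best route has worst link 14.

14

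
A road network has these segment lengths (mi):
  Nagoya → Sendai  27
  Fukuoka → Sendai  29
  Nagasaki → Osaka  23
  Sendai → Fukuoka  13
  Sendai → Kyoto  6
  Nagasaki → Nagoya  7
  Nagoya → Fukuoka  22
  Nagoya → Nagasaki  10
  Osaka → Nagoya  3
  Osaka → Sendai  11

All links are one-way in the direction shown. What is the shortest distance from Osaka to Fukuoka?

Paths from Osaka to Fukuoka:
Osaka → Nagoya → Sendai → Fukuoka: 3 + 27 + 13 = 43
Osaka → Nagoya → Fukuoka: 3 + 22 = 25
Osaka → Sendai → Fukuoka: 11 + 13 = 24
The minimum is 24 mi.

24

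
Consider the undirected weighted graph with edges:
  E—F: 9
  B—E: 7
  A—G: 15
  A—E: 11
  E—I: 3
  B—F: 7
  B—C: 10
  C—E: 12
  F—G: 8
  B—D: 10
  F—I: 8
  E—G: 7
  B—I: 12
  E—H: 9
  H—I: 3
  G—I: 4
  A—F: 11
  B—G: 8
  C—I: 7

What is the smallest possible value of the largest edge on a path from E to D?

10

Comparing a few candidate routes:
E -> I -> G -> F -> B -> D: max(3, 4, 8, 7, 10) = 10
E -> I -> C -> B -> D: max(3, 7, 10, 10) = 10
E -> I -> F -> G -> B -> D: max(3, 8, 8, 8, 10) = 10
E -> I -> G -> B -> D: max(3, 4, 8, 10) = 10
E -> I -> F -> B -> D: max(3, 8, 7, 10) = 10
Smallest bottleneck: 10.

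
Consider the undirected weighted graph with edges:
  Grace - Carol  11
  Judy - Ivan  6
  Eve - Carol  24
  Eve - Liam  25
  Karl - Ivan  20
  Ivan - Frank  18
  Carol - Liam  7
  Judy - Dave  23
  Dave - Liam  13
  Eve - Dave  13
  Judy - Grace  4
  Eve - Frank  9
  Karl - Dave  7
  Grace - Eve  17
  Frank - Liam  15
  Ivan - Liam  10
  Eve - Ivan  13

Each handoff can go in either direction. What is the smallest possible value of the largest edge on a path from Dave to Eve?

Some routes from Dave to Eve:
Dave - Liam - Carol - Grace - Eve: max(13, 7, 11, 17) = 17
Dave - Eve: max(13) = 13
Dave - Liam - Frank - Eve: max(13, 15, 9) = 15
Dave - Liam - Carol - Grace - Judy - Ivan - Eve: max(13, 7, 11, 4, 6, 13) = 13
Dave - Liam - Ivan - Eve: max(13, 10, 13) = 13
The minimum achievable maximum is 13.

13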